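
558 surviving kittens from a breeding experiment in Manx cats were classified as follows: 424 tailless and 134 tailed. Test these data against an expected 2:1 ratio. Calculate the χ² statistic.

Under the 2:1 hypothesis (Σ ratio = 3, N = 558):
  tailless: 558 × 2/3 = 372
  tailed: 558 × 1/3 = 186
χ² = Σ (O − E)² / E
  tailless: (424 − 372)² / 372 = 7.2688
  tailed: (134 − 186)² / 186 = 14.5376
χ² = 7.2688 + 14.5376 = 21.8064 ≈ 21.806

21.806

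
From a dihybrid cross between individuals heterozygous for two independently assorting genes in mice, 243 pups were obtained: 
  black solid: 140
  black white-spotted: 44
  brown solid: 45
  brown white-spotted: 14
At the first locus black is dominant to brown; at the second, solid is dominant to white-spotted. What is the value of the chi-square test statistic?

0.234

A dihybrid F₂ with independent assortment and complete dominance at both loci gives a 9:3:3:1 phenotypic ratio.
Total ratio parts = 16. Expected numbers out of 243:
  black solid: 243 × 9/16 = 136.6875
  black white-spotted: 243 × 3/16 = 45.5625
  brown solid: 243 × 3/16 = 45.5625
  brown white-spotted: 243 × 1/16 = 15.1875
χ² = Σ (O − E)² / E
  black solid: (140 − 136.6875)² / 136.6875 = 0.0803
  black white-spotted: (44 − 45.5625)² / 45.5625 = 0.0536
  brown solid: (45 − 45.5625)² / 45.5625 = 0.0069
  brown white-spotted: (14 − 15.1875)² / 15.1875 = 0.0928
χ² = 0.0803 + 0.0536 + 0.0069 + 0.0928 = 0.2336 ≈ 0.234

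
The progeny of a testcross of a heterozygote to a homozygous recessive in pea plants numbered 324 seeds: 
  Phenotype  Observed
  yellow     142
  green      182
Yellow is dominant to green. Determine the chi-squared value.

4.938

A testcross of a heterozygote (Aa × aa) gives a 1:1 phenotypic ratio.
Total ratio parts = 2. Expected numbers out of 324:
  yellow: 324 × 1/2 = 162
  green: 324 × 1/2 = 162
χ² = Σ (O − E)² / E
  yellow: (142 − 162)² / 162 = 2.4691
  green: (182 − 162)² / 162 = 2.4691
χ² = 2.4691 + 2.4691 = 4.9382 ≈ 4.938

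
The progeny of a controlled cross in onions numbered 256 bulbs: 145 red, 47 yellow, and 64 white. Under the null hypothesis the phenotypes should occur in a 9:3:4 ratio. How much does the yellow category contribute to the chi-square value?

The 9:3:4 ratio has 16 parts, so with N = 256 the expected counts are:
  red: 256 × 9/16 = 144
  yellow: 256 × 3/16 = 48
  white: 256 × 4/16 = 64
Contribution of yellow: (47 − 48)² / 48 = 0.0208

0.021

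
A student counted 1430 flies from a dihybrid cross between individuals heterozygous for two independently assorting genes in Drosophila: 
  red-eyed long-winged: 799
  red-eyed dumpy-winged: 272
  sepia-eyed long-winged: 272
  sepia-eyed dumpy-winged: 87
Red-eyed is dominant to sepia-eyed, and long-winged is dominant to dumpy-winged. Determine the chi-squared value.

0.211

A dihybrid F₂ with independent assortment and complete dominance at both loci gives a 9:3:3:1 phenotypic ratio.
Under the 9:3:3:1 hypothesis (Σ ratio = 16, N = 1430):
  red-eyed long-winged: 1430 × 9/16 = 804.375
  red-eyed dumpy-winged: 1430 × 3/16 = 268.125
  sepia-eyed long-winged: 1430 × 3/16 = 268.125
  sepia-eyed dumpy-winged: 1430 × 1/16 = 89.375
χ² = Σ (O − E)² / E
  red-eyed long-winged: (799 − 804.375)² / 804.375 = 0.0359
  red-eyed dumpy-winged: (272 − 268.125)² / 268.125 = 0.0560
  sepia-eyed long-winged: (272 − 268.125)² / 268.125 = 0.0560
  sepia-eyed dumpy-winged: (87 − 89.375)² / 89.375 = 0.0631
χ² = 0.0359 + 0.0560 + 0.0560 + 0.0631 = 0.211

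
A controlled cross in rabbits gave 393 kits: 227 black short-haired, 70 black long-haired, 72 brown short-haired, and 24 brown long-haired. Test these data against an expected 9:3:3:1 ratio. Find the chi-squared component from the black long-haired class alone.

Under the 9:3:3:1 hypothesis (Σ ratio = 16, N = 393):
  black short-haired: 393 × 9/16 = 221.0625
  black long-haired: 393 × 3/16 = 73.6875
  brown short-haired: 393 × 3/16 = 73.6875
  brown long-haired: 393 × 1/16 = 24.5625
Contribution of black long-haired: (70 − 73.6875)² / 73.6875 = 0.1845

0.185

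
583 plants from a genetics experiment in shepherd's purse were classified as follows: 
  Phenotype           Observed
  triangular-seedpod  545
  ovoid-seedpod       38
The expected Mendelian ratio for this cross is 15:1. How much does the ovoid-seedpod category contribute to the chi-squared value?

Under the 15:1 hypothesis (Σ ratio = 16, N = 583):
  triangular-seedpod: 583 × 15/16 = 546.5625
  ovoid-seedpod: 583 × 1/16 = 36.4375
Contribution of ovoid-seedpod: (38 − 36.4375)² / 36.4375 = 0.0670

0.067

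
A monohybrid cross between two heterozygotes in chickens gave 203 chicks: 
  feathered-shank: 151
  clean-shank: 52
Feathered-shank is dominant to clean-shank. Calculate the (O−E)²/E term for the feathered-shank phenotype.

For a monohybrid cross between heterozygotes with complete dominance, the expected phenotypic ratio is 3:1.
Expected counts for N = 203 under a 3:1 ratio (total parts = 4):
  feathered-shank: 203 × 3/4 = 152.25
  clean-shank: 203 × 1/4 = 50.75
Contribution of feathered-shank: (151 − 152.25)² / 152.25 = 0.0103

0.010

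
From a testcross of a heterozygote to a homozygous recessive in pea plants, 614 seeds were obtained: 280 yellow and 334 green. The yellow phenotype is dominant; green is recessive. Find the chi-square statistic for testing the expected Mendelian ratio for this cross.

A testcross of a heterozygote (Aa × aa) gives a 1:1 phenotypic ratio.
Expected counts for N = 614 under a 1:1 ratio (total parts = 2):
  yellow: 614 × 1/2 = 307
  green: 614 × 1/2 = 307
χ² = Σ (O − E)² / E
  yellow: (280 − 307)² / 307 = 2.3746
  green: (334 − 307)² / 307 = 2.3746
χ² = 2.3746 + 2.3746 = 4.7492 ≈ 4.749

4.749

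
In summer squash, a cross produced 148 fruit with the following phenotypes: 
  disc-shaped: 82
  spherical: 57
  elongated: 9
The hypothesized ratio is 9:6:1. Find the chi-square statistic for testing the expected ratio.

The 9:6:1 ratio has 16 parts, so with N = 148 the expected counts are:
  disc-shaped: 148 × 9/16 = 83.25
  spherical: 148 × 6/16 = 55.5
  elongated: 148 × 1/16 = 9.25
χ² = Σ (O − E)² / E
  disc-shaped: (82 − 83.25)² / 83.25 = 0.0188
  spherical: (57 − 55.5)² / 55.5 = 0.0405
  elongated: (9 − 9.25)² / 9.25 = 0.0068
χ² = 0.0188 + 0.0405 + 0.0068 = 0.0661 ≈ 0.066

0.066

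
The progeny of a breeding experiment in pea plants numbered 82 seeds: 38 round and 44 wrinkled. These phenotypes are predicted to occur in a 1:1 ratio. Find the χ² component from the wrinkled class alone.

Total ratio parts = 2. Expected numbers out of 82:
  round: 82 × 1/2 = 41
  wrinkled: 82 × 1/2 = 41
Contribution of wrinkled: (44 − 41)² / 41 = 0.2195

0.220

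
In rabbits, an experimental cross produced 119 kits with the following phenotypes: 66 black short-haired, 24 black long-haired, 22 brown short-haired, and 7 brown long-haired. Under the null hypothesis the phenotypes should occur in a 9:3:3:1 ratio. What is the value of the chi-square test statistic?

The 9:3:3:1 ratio has 16 parts, so with N = 119 the expected counts are:
  black short-haired: 119 × 9/16 = 66.9375
  black long-haired: 119 × 3/16 = 22.3125
  brown short-haired: 119 × 3/16 = 22.3125
  brown long-haired: 119 × 1/16 = 7.4375
χ² = Σ (O − E)² / E
  black short-haired: (66 − 66.9375)² / 66.9375 = 0.0131
  black long-haired: (24 − 22.3125)² / 22.3125 = 0.1276
  brown short-haired: (22 − 22.3125)² / 22.3125 = 0.0044
  brown long-haired: (7 − 7.4375)² / 7.4375 = 0.0257
χ² = 0.0131 + 0.1276 + 0.0044 + 0.0257 = 0.1708 ≈ 0.171

0.171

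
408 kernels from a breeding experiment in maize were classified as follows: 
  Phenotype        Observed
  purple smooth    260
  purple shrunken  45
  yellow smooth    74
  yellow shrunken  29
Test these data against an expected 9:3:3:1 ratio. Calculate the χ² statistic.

17.586

Expected counts for N = 408 under a 9:3:3:1 ratio (total parts = 16):
  purple smooth: 408 × 9/16 = 229.5
  purple shrunken: 408 × 3/16 = 76.5
  yellow smooth: 408 × 3/16 = 76.5
  yellow shrunken: 408 × 1/16 = 25.5
χ² = Σ (O − E)² / E
  purple smooth: (260 − 229.5)² / 229.5 = 4.0534
  purple shrunken: (45 − 76.5)² / 76.5 = 12.9706
  yellow smooth: (74 − 76.5)² / 76.5 = 0.0817
  yellow shrunken: (29 − 25.5)² / 25.5 = 0.4804
χ² = 4.0534 + 12.9706 + 0.0817 + 0.4804 = 17.5861 ≈ 17.586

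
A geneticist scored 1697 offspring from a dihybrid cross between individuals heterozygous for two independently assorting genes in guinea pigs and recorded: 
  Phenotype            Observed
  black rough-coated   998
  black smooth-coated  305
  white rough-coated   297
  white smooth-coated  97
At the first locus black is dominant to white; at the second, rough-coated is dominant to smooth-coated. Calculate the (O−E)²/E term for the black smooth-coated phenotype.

A dihybrid F₂ with independent assortment and complete dominance at both loci gives a 9:3:3:1 phenotypic ratio.
Under the 9:3:3:1 hypothesis (Σ ratio = 16, N = 1697):
  black rough-coated: 1697 × 9/16 = 954.5625
  black smooth-coated: 1697 × 3/16 = 318.1875
  white rough-coated: 1697 × 3/16 = 318.1875
  white smooth-coated: 1697 × 1/16 = 106.0625
Contribution of black smooth-coated: (305 − 318.1875)² / 318.1875 = 0.5466

0.547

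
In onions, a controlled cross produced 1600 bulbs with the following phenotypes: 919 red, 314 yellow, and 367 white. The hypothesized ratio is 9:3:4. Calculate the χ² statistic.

Under the 9:3:4 hypothesis (Σ ratio = 16, N = 1600):
  red: 1600 × 9/16 = 900
  yellow: 1600 × 3/16 = 300
  white: 1600 × 4/16 = 400
χ² = Σ (O − E)² / E
  red: (919 − 900)² / 900 = 0.4011
  yellow: (314 − 300)² / 300 = 0.6533
  white: (367 − 400)² / 400 = 2.7225
χ² = 0.4011 + 0.6533 + 2.7225 = 3.7769 ≈ 3.777

3.777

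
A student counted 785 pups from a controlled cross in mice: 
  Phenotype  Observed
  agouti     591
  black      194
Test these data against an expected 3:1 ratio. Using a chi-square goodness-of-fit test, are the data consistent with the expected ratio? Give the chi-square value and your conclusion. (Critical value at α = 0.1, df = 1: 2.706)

Expected counts for N = 785 under a 3:1 ratio (total parts = 4):
  agouti: 785 × 3/4 = 588.75
  black: 785 × 1/4 = 196.25
χ² = Σ (O − E)² / E
  agouti: (591 − 588.75)² / 588.75 = 0.0086
  black: (194 − 196.25)² / 196.25 = 0.0258
χ² = 0.0086 + 0.0258 = 0.0344 ≈ 0.034
Degrees of freedom = 2 − 1 = 1; critical value at α = 0.1 is 2.706.
Since 0.034 < 2.706, we fail to reject the null hypothesis — the data are consistent with the 3:1 ratio.

0.034; consistent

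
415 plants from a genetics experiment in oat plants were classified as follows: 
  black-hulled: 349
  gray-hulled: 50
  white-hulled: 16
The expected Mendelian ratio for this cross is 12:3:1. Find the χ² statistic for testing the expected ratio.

Total ratio parts = 16. Expected numbers out of 415:
  black-hulled: 415 × 12/16 = 311.25
  gray-hulled: 415 × 3/16 = 77.8125
  white-hulled: 415 × 1/16 = 25.9375
χ² = Σ (O − E)² / E
  black-hulled: (349 − 311.25)² / 311.25 = 4.5785
  gray-hulled: (50 − 77.8125)² / 77.8125 = 9.9410
  white-hulled: (16 − 25.9375)² / 25.9375 = 3.8074
χ² = 4.5785 + 9.9410 + 3.8074 = 18.3269 ≈ 18.327

18.327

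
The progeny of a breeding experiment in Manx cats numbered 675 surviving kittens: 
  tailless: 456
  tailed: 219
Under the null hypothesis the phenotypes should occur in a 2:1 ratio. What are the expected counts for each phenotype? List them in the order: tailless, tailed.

450, 225

Under the 2:1 hypothesis (Σ ratio = 3, N = 675):
  tailless: 675 × 2/3 = 450
  tailed: 675 × 1/3 = 225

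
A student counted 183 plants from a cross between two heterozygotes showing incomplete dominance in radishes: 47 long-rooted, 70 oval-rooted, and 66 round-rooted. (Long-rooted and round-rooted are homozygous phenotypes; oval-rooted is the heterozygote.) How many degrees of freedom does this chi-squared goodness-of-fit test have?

2

With incomplete dominance, a heterozygote × heterozygote cross gives a 1:2:1 phenotypic ratio.
A goodness-of-fit test with 3 phenotype classes has df = 3 − 1 = 2.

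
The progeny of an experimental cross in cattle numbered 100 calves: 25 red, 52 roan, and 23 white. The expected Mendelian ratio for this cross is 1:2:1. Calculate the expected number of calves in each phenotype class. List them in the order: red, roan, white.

25, 50, 25

Expected counts for N = 100 under a 1:2:1 ratio (total parts = 4):
  red: 100 × 1/4 = 25
  roan: 100 × 2/4 = 50
  white: 100 × 1/4 = 25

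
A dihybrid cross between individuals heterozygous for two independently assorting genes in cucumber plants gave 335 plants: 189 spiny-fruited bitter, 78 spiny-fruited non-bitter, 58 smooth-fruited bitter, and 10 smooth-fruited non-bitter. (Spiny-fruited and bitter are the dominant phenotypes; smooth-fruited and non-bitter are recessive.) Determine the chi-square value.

9.756

A dihybrid F₂ with independent assortment and complete dominance at both loci gives a 9:3:3:1 phenotypic ratio.
The 9:3:3:1 ratio has 16 parts, so with N = 335 the expected counts are:
  spiny-fruited bitter: 335 × 9/16 = 188.4375
  spiny-fruited non-bitter: 335 × 3/16 = 62.8125
  smooth-fruited bitter: 335 × 3/16 = 62.8125
  smooth-fruited non-bitter: 335 × 1/16 = 20.9375
χ² = Σ (O − E)² / E
  spiny-fruited bitter: (189 − 188.4375)² / 188.4375 = 0.0017
  spiny-fruited non-bitter: (78 − 62.8125)² / 62.8125 = 3.6722
  smooth-fruited bitter: (58 − 62.8125)² / 62.8125 = 0.3687
  smooth-fruited non-bitter: (10 − 20.9375)² / 20.9375 = 5.7136
χ² = 0.0017 + 3.6722 + 0.3687 + 5.7136 = 9.7562 ≈ 9.756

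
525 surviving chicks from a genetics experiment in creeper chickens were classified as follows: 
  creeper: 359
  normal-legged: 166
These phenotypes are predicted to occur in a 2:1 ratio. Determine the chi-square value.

Under the 2:1 hypothesis (Σ ratio = 3, N = 525):
  creeper: 525 × 2/3 = 350
  normal-legged: 525 × 1/3 = 175
χ² = Σ (O − E)² / E
  creeper: (359 − 350)² / 350 = 0.2314
  normal-legged: (166 − 175)² / 175 = 0.4629
χ² = 0.2314 + 0.4629 = 0.6943 ≈ 0.694

0.694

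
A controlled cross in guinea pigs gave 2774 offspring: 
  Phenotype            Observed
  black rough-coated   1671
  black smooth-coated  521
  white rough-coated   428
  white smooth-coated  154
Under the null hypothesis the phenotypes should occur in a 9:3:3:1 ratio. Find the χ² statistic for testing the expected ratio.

Total ratio parts = 16. Expected numbers out of 2774:
  black rough-coated: 2774 × 9/16 = 1560.375
  black smooth-coated: 2774 × 3/16 = 520.125
  white rough-coated: 2774 × 3/16 = 520.125
  white smooth-coated: 2774 × 1/16 = 173.375
χ² = Σ (O − E)² / E
  black rough-coated: (1671 − 1560.375)² / 1560.375 = 7.8429
  black smooth-coated: (521 − 520.125)² / 520.125 = 0.0015
  white rough-coated: (428 − 520.125)² / 520.125 = 16.3173
  white smooth-coated: (154 − 173.375)² / 173.375 = 2.1652
χ² = 7.8429 + 0.0015 + 16.3173 + 2.1652 = 26.3269 ≈ 26.327

26.327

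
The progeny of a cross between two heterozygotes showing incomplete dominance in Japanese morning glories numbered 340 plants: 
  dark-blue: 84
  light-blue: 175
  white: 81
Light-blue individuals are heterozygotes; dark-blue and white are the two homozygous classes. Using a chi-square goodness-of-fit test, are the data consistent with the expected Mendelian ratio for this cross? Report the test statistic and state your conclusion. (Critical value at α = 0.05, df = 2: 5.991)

0.347; consistent

With incomplete dominance, a heterozygote × heterozygote cross gives a 1:2:1 phenotypic ratio.
Total ratio parts = 4. Expected numbers out of 340:
  dark-blue: 340 × 1/4 = 85
  light-blue: 340 × 2/4 = 170
  white: 340 × 1/4 = 85
χ² = Σ (O − E)² / E
  dark-blue: (84 − 85)² / 85 = 0.0118
  light-blue: (175 − 170)² / 170 = 0.1471
  white: (81 − 85)² / 85 = 0.1882
χ² = 0.0118 + 0.1471 + 0.1882 = 0.3471 ≈ 0.347
Degrees of freedom = 3 − 1 = 2; critical value at α = 0.05 is 5.991.
Since 0.347 < 5.991, we fail to reject the null hypothesis — the data are consistent with the 1:2:1 ratio.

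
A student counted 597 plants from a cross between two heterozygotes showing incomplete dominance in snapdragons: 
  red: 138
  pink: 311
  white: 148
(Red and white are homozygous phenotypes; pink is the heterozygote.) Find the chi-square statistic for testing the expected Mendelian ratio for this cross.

1.382

With incomplete dominance, a heterozygote × heterozygote cross gives a 1:2:1 phenotypic ratio.
Under the 1:2:1 hypothesis (Σ ratio = 4, N = 597):
  red: 597 × 1/4 = 149.25
  pink: 597 × 2/4 = 298.5
  white: 597 × 1/4 = 149.25
χ² = Σ (O − E)² / E
  red: (138 − 149.25)² / 149.25 = 0.8480
  pink: (311 − 298.5)² / 298.5 = 0.5235
  white: (148 − 149.25)² / 149.25 = 0.0105
χ² = 0.8480 + 0.5235 + 0.0105 = 1.382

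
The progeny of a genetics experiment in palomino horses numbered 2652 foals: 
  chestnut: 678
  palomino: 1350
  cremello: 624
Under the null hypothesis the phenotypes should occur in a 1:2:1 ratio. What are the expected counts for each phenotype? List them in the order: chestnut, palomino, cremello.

663, 1326, 663

The 1:2:1 ratio has 4 parts, so with N = 2652 the expected counts are:
  chestnut: 2652 × 1/4 = 663
  palomino: 2652 × 2/4 = 1326
  cremello: 2652 × 1/4 = 663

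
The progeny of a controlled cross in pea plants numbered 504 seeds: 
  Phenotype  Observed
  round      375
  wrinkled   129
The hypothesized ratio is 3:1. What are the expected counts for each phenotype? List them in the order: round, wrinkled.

378, 126

Expected counts for N = 504 under a 3:1 ratio (total parts = 4):
  round: 504 × 3/4 = 378
  wrinkled: 504 × 1/4 = 126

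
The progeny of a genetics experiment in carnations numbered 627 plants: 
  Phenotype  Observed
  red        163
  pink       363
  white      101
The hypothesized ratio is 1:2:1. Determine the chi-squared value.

Under the 1:2:1 hypothesis (Σ ratio = 4, N = 627):
  red: 627 × 1/4 = 156.75
  pink: 627 × 2/4 = 313.5
  white: 627 × 1/4 = 156.75
χ² = Σ (O − E)² / E
  red: (163 − 156.75)² / 156.75 = 0.2492
  pink: (363 − 313.5)² / 313.5 = 7.8158
  white: (101 − 156.75)² / 156.75 = 19.8281
χ² = 0.2492 + 7.8158 + 19.8281 = 27.8931 ≈ 27.893

27.893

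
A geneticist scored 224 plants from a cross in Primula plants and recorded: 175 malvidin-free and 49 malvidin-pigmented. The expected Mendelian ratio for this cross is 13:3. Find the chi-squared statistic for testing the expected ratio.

1.436

Under the 13:3 hypothesis (Σ ratio = 16, N = 224):
  malvidin-free: 224 × 13/16 = 182
  malvidin-pigmented: 224 × 3/16 = 42
χ² = Σ (O − E)² / E
  malvidin-free: (175 − 182)² / 182 = 0.2692
  malvidin-pigmented: (49 − 42)² / 42 = 1.1667
χ² = 0.2692 + 1.1667 = 1.4359 ≈ 1.436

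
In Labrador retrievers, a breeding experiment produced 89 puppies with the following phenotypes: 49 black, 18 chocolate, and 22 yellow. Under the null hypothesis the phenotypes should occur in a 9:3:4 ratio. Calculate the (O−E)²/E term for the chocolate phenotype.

Expected counts for N = 89 under a 9:3:4 ratio (total parts = 16):
  black: 89 × 9/16 = 50.0625
  chocolate: 89 × 3/16 = 16.6875
  yellow: 89 × 4/16 = 22.25
Contribution of chocolate: (18 − 16.6875)² / 16.6875 = 0.1032

0.103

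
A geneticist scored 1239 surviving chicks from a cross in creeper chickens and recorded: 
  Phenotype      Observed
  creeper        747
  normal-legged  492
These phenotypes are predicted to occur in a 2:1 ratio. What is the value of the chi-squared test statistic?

22.667

Expected counts for N = 1239 under a 2:1 ratio (total parts = 3):
  creeper: 1239 × 2/3 = 826
  normal-legged: 1239 × 1/3 = 413
χ² = Σ (O − E)² / E
  creeper: (747 − 826)² / 826 = 7.5557
  normal-legged: (492 − 413)² / 413 = 15.1114
χ² = 7.5557 + 15.1114 = 22.6671 ≈ 22.667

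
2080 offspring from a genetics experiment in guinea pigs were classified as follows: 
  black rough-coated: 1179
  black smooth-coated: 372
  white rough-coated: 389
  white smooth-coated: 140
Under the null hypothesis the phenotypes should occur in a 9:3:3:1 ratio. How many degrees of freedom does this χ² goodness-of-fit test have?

A goodness-of-fit test with 4 phenotype classes has df = 4 − 1 = 3.

3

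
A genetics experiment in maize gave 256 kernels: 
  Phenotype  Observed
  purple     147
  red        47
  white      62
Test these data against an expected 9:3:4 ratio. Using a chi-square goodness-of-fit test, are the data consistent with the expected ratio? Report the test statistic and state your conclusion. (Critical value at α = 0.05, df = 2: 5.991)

Under the 9:3:4 hypothesis (Σ ratio = 16, N = 256):
  purple: 256 × 9/16 = 144
  red: 256 × 3/16 = 48
  white: 256 × 4/16 = 64
χ² = Σ (O − E)² / E
  purple: (147 − 144)² / 144 = 0.0625
  red: (47 − 48)² / 48 = 0.0208
  white: (62 − 64)² / 64 = 0.0625
χ² = 0.0625 + 0.0208 + 0.0625 = 0.1458 ≈ 0.146
Degrees of freedom = 3 − 1 = 2; critical value at α = 0.05 is 5.991.
Since 0.146 < 5.991, we fail to reject the null hypothesis — the data are consistent with the 9:3:4 ratio.

0.146; consistent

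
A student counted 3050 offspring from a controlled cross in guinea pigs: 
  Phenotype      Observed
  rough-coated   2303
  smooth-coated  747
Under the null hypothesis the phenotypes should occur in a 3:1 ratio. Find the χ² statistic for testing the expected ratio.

Under the 3:1 hypothesis (Σ ratio = 4, N = 3050):
  rough-coated: 3050 × 3/4 = 2287.5
  smooth-coated: 3050 × 1/4 = 762.5
χ² = Σ (O − E)² / E
  rough-coated: (2303 − 2287.5)² / 2287.5 = 0.1050
  smooth-coated: (747 − 762.5)² / 762.5 = 0.3151
χ² = 0.1050 + 0.3151 = 0.4201 ≈ 0.420

0.420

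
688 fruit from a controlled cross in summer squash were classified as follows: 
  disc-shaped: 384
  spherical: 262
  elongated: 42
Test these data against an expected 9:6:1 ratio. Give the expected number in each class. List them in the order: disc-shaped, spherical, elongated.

387, 258, 43

Expected counts for N = 688 under a 9:6:1 ratio (total parts = 16):
  disc-shaped: 688 × 9/16 = 387
  spherical: 688 × 6/16 = 258
  elongated: 688 × 1/16 = 43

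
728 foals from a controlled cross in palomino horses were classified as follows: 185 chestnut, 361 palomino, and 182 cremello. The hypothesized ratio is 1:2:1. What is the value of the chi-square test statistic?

0.074

The 1:2:1 ratio has 4 parts, so with N = 728 the expected counts are:
  chestnut: 728 × 1/4 = 182
  palomino: 728 × 2/4 = 364
  cremello: 728 × 1/4 = 182
χ² = Σ (O − E)² / E
  chestnut: (185 − 182)² / 182 = 0.0495
  palomino: (361 − 364)² / 364 = 0.0247
  cremello: (182 − 182)² / 182 = 0.0000
χ² = 0.0495 + 0.0247 + 0.0000 = 0.0742 ≈ 0.074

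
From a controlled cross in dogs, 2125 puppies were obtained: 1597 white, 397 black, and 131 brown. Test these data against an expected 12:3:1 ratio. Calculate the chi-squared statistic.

0.037

The 12:3:1 ratio has 16 parts, so with N = 2125 the expected counts are:
  white: 2125 × 12/16 = 1593.75
  black: 2125 × 3/16 = 398.4375
  brown: 2125 × 1/16 = 132.8125
χ² = Σ (O − E)² / E
  white: (1597 − 1593.75)² / 1593.75 = 0.0066
  black: (397 − 398.4375)² / 398.4375 = 0.0052
  brown: (131 − 132.8125)² / 132.8125 = 0.0247
χ² = 0.0066 + 0.0052 + 0.0247 = 0.0365 ≈ 0.037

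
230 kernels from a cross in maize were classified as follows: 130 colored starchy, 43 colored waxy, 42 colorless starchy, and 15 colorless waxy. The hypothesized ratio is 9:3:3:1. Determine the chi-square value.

Under the 9:3:3:1 hypothesis (Σ ratio = 16, N = 230):
  colored starchy: 230 × 9/16 = 129.375
  colored waxy: 230 × 3/16 = 43.125
  colorless starchy: 230 × 3/16 = 43.125
  colorless waxy: 230 × 1/16 = 14.375
χ² = Σ (O − E)² / E
  colored starchy: (130 − 129.375)² / 129.375 = 0.0030
  colored waxy: (43 − 43.125)² / 43.125 = 0.0004
  colorless starchy: (42 − 43.125)² / 43.125 = 0.0293
  colorless waxy: (15 − 14.375)² / 14.375 = 0.0272
χ² = 0.0030 + 0.0004 + 0.0293 + 0.0272 = 0.0599 ≈ 0.060

0.060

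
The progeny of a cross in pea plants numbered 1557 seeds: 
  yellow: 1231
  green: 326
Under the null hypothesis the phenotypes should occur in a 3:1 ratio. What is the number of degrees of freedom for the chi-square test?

1

A goodness-of-fit test with 2 phenotype classes has df = 2 − 1 = 1.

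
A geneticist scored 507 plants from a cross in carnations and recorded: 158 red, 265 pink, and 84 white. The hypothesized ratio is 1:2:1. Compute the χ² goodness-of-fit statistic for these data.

Total ratio parts = 4. Expected numbers out of 507:
  red: 507 × 1/4 = 126.75
  pink: 507 × 2/4 = 253.5
  white: 507 × 1/4 = 126.75
χ² = Σ (O − E)² / E
  red: (158 − 126.75)² / 126.75 = 7.7046
  pink: (265 − 253.5)² / 253.5 = 0.5217
  white: (84 − 126.75)² / 126.75 = 14.4186
χ² = 7.7046 + 0.5217 + 14.4186 = 22.6449 ≈ 22.645

22.645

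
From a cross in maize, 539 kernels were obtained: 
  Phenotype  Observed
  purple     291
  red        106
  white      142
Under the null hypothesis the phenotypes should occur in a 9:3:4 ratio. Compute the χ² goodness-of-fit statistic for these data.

1.121

Total ratio parts = 16. Expected numbers out of 539:
  purple: 539 × 9/16 = 303.1875
  red: 539 × 3/16 = 101.0625
  white: 539 × 4/16 = 134.75
χ² = Σ (O − E)² / E
  purple: (291 − 303.1875)² / 303.1875 = 0.4899
  red: (106 − 101.0625)² / 101.0625 = 0.2412
  white: (142 − 134.75)² / 134.75 = 0.3901
χ² = 0.4899 + 0.2412 + 0.3901 = 1.1212 ≈ 1.121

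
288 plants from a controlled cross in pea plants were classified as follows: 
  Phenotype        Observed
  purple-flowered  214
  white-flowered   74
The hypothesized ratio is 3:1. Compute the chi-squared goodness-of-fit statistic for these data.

Total ratio parts = 4. Expected numbers out of 288:
  purple-flowered: 288 × 3/4 = 216
  white-flowered: 288 × 1/4 = 72
χ² = Σ (O − E)² / E
  purple-flowered: (214 − 216)² / 216 = 0.0185
  white-flowered: (74 − 72)² / 72 = 0.0556
χ² = 0.0185 + 0.0556 = 0.0741 ≈ 0.074

0.074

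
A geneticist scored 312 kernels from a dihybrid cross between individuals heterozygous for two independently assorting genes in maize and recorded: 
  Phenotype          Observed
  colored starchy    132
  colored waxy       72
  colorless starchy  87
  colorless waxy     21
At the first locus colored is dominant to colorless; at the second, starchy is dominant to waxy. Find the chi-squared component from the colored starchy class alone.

A dihybrid F₂ with independent assortment and complete dominance at both loci gives a 9:3:3:1 phenotypic ratio.
The 9:3:3:1 ratio has 16 parts, so with N = 312 the expected counts are:
  colored starchy: 312 × 9/16 = 175.5
  colored waxy: 312 × 3/16 = 58.5
  colorless starchy: 312 × 3/16 = 58.5
  colorless waxy: 312 × 1/16 = 19.5
Contribution of colored starchy: (132 − 175.5)² / 175.5 = 10.7821

10.782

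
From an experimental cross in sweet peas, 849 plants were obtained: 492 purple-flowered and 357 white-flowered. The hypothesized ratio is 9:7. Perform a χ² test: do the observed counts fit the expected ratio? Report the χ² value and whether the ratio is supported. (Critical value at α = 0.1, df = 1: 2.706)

0.998; consistent

The 9:7 ratio has 16 parts, so with N = 849 the expected counts are:
  purple-flowered: 849 × 9/16 = 477.5625
  white-flowered: 849 × 7/16 = 371.4375
χ² = Σ (O − E)² / E
  purple-flowered: (492 − 477.5625)² / 477.5625 = 0.4365
  white-flowered: (357 − 371.4375)² / 371.4375 = 0.5612
χ² = 0.4365 + 0.5612 = 0.9977 ≈ 0.998
Degrees of freedom = 2 − 1 = 1; critical value at α = 0.1 is 2.706.
Since 0.998 < 2.706, we fail to reject the null hypothesis — the data are consistent with the 9:7 ratio.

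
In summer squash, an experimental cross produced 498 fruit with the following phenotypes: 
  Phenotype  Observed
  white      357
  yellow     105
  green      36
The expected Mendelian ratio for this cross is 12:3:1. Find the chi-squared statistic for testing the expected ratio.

Expected counts for N = 498 under a 12:3:1 ratio (total parts = 16):
  white: 498 × 12/16 = 373.5
  yellow: 498 × 3/16 = 93.375
  green: 498 × 1/16 = 31.125
χ² = Σ (O − E)² / E
  white: (357 − 373.5)² / 373.5 = 0.7289
  yellow: (105 − 93.375)² / 93.375 = 1.4473
  green: (36 − 31.125)² / 31.125 = 0.7636
χ² = 0.7289 + 1.4473 + 0.7636 = 2.9398 ≈ 2.940

2.940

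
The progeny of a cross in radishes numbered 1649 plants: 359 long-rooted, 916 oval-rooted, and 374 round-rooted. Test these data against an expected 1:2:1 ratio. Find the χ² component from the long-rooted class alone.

The 1:2:1 ratio has 4 parts, so with N = 1649 the expected counts are:
  long-rooted: 1649 × 1/4 = 412.25
  oval-rooted: 1649 × 2/4 = 824.5
  round-rooted: 1649 × 1/4 = 412.25
Contribution of long-rooted: (359 − 412.25)² / 412.25 = 6.8783

6.878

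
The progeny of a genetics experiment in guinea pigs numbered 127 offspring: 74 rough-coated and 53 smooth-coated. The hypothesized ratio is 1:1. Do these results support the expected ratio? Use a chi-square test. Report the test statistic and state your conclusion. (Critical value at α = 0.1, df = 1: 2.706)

The 1:1 ratio has 2 parts, so with N = 127 the expected counts are:
  rough-coated: 127 × 1/2 = 63.5
  smooth-coated: 127 × 1/2 = 63.5
χ² = Σ (O − E)² / E
  rough-coated: (74 − 63.5)² / 63.5 = 1.7362
  smooth-coated: (53 − 63.5)² / 63.5 = 1.7362
χ² = 1.7362 + 1.7362 = 3.4724 ≈ 3.472
Degrees of freedom = 2 − 1 = 1; critical value at α = 0.1 is 2.706.
Since 3.472 > 2.706, we reject the null hypothesis — the data do not fit the 1:1 ratio.

3.472; not consistent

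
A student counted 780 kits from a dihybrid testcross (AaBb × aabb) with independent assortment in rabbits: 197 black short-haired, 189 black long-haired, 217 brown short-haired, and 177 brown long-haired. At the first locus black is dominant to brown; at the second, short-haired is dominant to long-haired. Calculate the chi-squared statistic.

4.349

A dihybrid testcross with independent assortment gives a 1:1:1:1 ratio.
Under the 1:1:1:1 hypothesis (Σ ratio = 4, N = 780):
  black short-haired: 780 × 1/4 = 195
  black long-haired: 780 × 1/4 = 195
  brown short-haired: 780 × 1/4 = 195
  brown long-haired: 780 × 1/4 = 195
χ² = Σ (O − E)² / E
  black short-haired: (197 − 195)² / 195 = 0.0205
  black long-haired: (189 − 195)² / 195 = 0.1846
  brown short-haired: (217 − 195)² / 195 = 2.4821
  brown long-haired: (177 − 195)² / 195 = 1.6615
χ² = 0.0205 + 0.1846 + 2.4821 + 1.6615 = 4.3487 ≈ 4.349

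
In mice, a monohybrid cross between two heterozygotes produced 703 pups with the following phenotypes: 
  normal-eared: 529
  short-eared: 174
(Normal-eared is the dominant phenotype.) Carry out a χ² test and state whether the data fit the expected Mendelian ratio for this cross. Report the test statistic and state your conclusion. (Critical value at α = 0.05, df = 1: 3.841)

0.023; consistent

For a monohybrid cross between heterozygotes with complete dominance, the expected phenotypic ratio is 3:1.
Expected counts for N = 703 under a 3:1 ratio (total parts = 4):
  normal-eared: 703 × 3/4 = 527.25
  short-eared: 703 × 1/4 = 175.75
χ² = Σ (O − E)² / E
  normal-eared: (529 − 527.25)² / 527.25 = 0.0058
  short-eared: (174 − 175.75)² / 175.75 = 0.0174
χ² = 0.0058 + 0.0174 = 0.0232 ≈ 0.023
Degrees of freedom = 2 − 1 = 1; critical value at α = 0.05 is 3.841.
Since 0.023 < 3.841, we fail to reject the null hypothesis — the data are consistent with the 3:1 ratio.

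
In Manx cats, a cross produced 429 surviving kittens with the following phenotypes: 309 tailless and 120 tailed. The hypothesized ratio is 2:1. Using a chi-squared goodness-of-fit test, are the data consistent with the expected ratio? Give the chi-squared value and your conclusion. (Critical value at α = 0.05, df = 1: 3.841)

Under the 2:1 hypothesis (Σ ratio = 3, N = 429):
  tailless: 429 × 2/3 = 286
  tailed: 429 × 1/3 = 143
χ² = Σ (O − E)² / E
  tailless: (309 − 286)² / 286 = 1.8497
  tailed: (120 − 143)² / 143 = 3.6993
χ² = 1.8497 + 3.6993 = 5.549
Degrees of freedom = 2 − 1 = 1; critical value at α = 0.05 is 3.841.
Since 5.549 > 3.841, we reject the null hypothesis — the data do not fit the 2:1 ratio.

5.549; not consistent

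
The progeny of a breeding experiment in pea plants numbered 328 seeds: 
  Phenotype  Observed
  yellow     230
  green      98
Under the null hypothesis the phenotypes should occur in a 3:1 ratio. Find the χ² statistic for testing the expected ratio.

4.163

Total ratio parts = 4. Expected numbers out of 328:
  yellow: 328 × 3/4 = 246
  green: 328 × 1/4 = 82
χ² = Σ (O − E)² / E
  yellow: (230 − 246)² / 246 = 1.0407
  green: (98 − 82)² / 82 = 3.1220
χ² = 1.0407 + 3.1220 = 4.1627 ≈ 4.163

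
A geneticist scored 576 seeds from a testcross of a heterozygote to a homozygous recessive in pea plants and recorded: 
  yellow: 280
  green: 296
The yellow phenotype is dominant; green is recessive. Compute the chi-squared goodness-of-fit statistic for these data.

0.444

A testcross of a heterozygote (Aa × aa) gives a 1:1 phenotypic ratio.
Expected counts for N = 576 under a 1:1 ratio (total parts = 2):
  yellow: 576 × 1/2 = 288
  green: 576 × 1/2 = 288
χ² = Σ (O − E)² / E
  yellow: (280 − 288)² / 288 = 0.2222
  green: (296 − 288)² / 288 = 0.2222
χ² = 0.2222 + 0.2222 = 0.4444 ≈ 0.444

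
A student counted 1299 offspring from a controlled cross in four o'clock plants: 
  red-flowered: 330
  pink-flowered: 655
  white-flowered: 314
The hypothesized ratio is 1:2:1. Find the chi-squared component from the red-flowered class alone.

0.085

The 1:2:1 ratio has 4 parts, so with N = 1299 the expected counts are:
  red-flowered: 1299 × 1/4 = 324.75
  pink-flowered: 1299 × 2/4 = 649.5
  white-flowered: 1299 × 1/4 = 324.75
Contribution of red-flowered: (330 − 324.75)² / 324.75 = 0.0849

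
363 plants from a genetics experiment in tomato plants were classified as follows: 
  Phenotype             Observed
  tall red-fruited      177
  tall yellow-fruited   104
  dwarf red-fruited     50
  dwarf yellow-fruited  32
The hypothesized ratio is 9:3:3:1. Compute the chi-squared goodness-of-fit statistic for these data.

Expected counts for N = 363 under a 9:3:3:1 ratio (total parts = 16):
  tall red-fruited: 363 × 9/16 = 204.1875
  tall yellow-fruited: 363 × 3/16 = 68.0625
  dwarf red-fruited: 363 × 3/16 = 68.0625
  dwarf yellow-fruited: 363 × 1/16 = 22.6875
χ² = Σ (O − E)² / E
  tall red-fruited: (177 − 204.1875)² / 204.1875 = 3.6200
  tall yellow-fruited: (104 − 68.0625)² / 68.0625 = 18.9753
  dwarf red-fruited: (50 − 68.0625)² / 68.0625 = 4.7934
  dwarf yellow-fruited: (32 − 22.6875)² / 22.6875 = 3.8225
χ² = 3.6200 + 18.9753 + 4.7934 + 3.8225 = 31.2112 ≈ 31.211

31.211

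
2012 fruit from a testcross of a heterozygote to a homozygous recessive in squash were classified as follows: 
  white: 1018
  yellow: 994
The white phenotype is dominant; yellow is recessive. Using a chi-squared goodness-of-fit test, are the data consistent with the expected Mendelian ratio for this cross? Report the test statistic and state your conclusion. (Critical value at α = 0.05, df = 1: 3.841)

A testcross of a heterozygote (Aa × aa) gives a 1:1 phenotypic ratio.
Expected counts for N = 2012 under a 1:1 ratio (total parts = 2):
  white: 2012 × 1/2 = 1006
  yellow: 2012 × 1/2 = 1006
χ² = Σ (O − E)² / E
  white: (1018 − 1006)² / 1006 = 0.1431
  yellow: (994 − 1006)² / 1006 = 0.1431
χ² = 0.1431 + 0.1431 = 0.2862 ≈ 0.286
Degrees of freedom = 2 − 1 = 1; critical value at α = 0.05 is 3.841.
Since 0.286 < 3.841, we fail to reject the null hypothesis — the data are consistent with the 1:1 ratio.

0.286; consistent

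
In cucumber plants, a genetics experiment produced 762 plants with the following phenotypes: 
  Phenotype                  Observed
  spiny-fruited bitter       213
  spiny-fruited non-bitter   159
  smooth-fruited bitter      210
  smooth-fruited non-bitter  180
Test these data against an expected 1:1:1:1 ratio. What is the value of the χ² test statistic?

Total ratio parts = 4. Expected numbers out of 762:
  spiny-fruited bitter: 762 × 1/4 = 190.5
  spiny-fruited non-bitter: 762 × 1/4 = 190.5
  smooth-fruited bitter: 762 × 1/4 = 190.5
  smooth-fruited non-bitter: 762 × 1/4 = 190.5
χ² = Σ (O − E)² / E
  spiny-fruited bitter: (213 − 190.5)² / 190.5 = 2.6575
  spiny-fruited non-bitter: (159 − 190.5)² / 190.5 = 5.2087
  smooth-fruited bitter: (210 − 190.5)² / 190.5 = 1.9961
  smooth-fruited non-bitter: (180 − 190.5)² / 190.5 = 0.5787
χ² = 2.6575 + 5.2087 + 1.9961 + 0.5787 = 10.441

10.441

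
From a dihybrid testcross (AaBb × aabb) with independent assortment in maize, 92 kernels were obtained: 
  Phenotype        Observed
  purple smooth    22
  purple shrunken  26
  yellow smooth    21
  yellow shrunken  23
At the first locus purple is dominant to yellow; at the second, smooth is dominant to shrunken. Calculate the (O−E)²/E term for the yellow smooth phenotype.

0.174

A dihybrid testcross with independent assortment gives a 1:1:1:1 ratio.
Total ratio parts = 4. Expected numbers out of 92:
  purple smooth: 92 × 1/4 = 23
  purple shrunken: 92 × 1/4 = 23
  yellow smooth: 92 × 1/4 = 23
  yellow shrunken: 92 × 1/4 = 23
Contribution of yellow smooth: (21 − 23)² / 23 = 0.1739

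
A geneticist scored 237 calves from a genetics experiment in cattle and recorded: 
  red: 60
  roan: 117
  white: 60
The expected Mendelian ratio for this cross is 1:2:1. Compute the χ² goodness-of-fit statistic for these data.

The 1:2:1 ratio has 4 parts, so with N = 237 the expected counts are:
  red: 237 × 1/4 = 59.25
  roan: 237 × 2/4 = 118.5
  white: 237 × 1/4 = 59.25
χ² = Σ (O − E)² / E
  red: (60 − 59.25)² / 59.25 = 0.0095
  roan: (117 − 118.5)² / 118.5 = 0.0190
  white: (60 − 59.25)² / 59.25 = 0.0095
χ² = 0.0095 + 0.0190 + 0.0095 = 0.038

0.038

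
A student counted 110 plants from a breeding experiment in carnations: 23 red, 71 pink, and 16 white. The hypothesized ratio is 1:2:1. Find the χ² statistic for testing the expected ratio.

10.200

Expected counts for N = 110 under a 1:2:1 ratio (total parts = 4):
  red: 110 × 1/4 = 27.5
  pink: 110 × 2/4 = 55
  white: 110 × 1/4 = 27.5
χ² = Σ (O − E)² / E
  red: (23 − 27.5)² / 27.5 = 0.7364
  pink: (71 − 55)² / 55 = 4.6545
  white: (16 − 27.5)² / 27.5 = 4.8091
χ² = 0.7364 + 4.6545 + 4.8091 = 10.200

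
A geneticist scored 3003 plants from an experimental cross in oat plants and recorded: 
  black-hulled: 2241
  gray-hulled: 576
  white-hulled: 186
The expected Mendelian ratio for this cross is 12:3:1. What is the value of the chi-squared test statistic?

0.369

Total ratio parts = 16. Expected numbers out of 3003:
  black-hulled: 3003 × 12/16 = 2252.25
  gray-hulled: 3003 × 3/16 = 563.0625
  white-hulled: 3003 × 1/16 = 187.6875
χ² = Σ (O − E)² / E
  black-hulled: (2241 − 2252.25)² / 2252.25 = 0.0562
  gray-hulled: (576 − 563.0625)² / 563.0625 = 0.2973
  white-hulled: (186 − 187.6875)² / 187.6875 = 0.0152
χ² = 0.0562 + 0.2973 + 0.0152 = 0.3687 ≈ 0.369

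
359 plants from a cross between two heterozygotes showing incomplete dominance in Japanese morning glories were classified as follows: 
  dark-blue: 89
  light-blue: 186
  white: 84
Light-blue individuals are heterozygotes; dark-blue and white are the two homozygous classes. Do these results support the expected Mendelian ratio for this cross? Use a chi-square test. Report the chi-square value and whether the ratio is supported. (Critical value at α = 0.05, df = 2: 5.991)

0.610; consistent

With incomplete dominance, a heterozygote × heterozygote cross gives a 1:2:1 phenotypic ratio.
Total ratio parts = 4. Expected numbers out of 359:
  dark-blue: 359 × 1/4 = 89.75
  light-blue: 359 × 2/4 = 179.5
  white: 359 × 1/4 = 89.75
χ² = Σ (O − E)² / E
  dark-blue: (89 − 89.75)² / 89.75 = 0.0063
  light-blue: (186 − 179.5)² / 179.5 = 0.2354
  white: (84 − 89.75)² / 89.75 = 0.3684
χ² = 0.0063 + 0.2354 + 0.3684 = 0.6101 ≈ 0.610
Degrees of freedom = 3 − 1 = 2; critical value at α = 0.05 is 5.991.
Since 0.610 < 5.991, we fail to reject the null hypothesis — the data are consistent with the 1:2:1 ratio.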